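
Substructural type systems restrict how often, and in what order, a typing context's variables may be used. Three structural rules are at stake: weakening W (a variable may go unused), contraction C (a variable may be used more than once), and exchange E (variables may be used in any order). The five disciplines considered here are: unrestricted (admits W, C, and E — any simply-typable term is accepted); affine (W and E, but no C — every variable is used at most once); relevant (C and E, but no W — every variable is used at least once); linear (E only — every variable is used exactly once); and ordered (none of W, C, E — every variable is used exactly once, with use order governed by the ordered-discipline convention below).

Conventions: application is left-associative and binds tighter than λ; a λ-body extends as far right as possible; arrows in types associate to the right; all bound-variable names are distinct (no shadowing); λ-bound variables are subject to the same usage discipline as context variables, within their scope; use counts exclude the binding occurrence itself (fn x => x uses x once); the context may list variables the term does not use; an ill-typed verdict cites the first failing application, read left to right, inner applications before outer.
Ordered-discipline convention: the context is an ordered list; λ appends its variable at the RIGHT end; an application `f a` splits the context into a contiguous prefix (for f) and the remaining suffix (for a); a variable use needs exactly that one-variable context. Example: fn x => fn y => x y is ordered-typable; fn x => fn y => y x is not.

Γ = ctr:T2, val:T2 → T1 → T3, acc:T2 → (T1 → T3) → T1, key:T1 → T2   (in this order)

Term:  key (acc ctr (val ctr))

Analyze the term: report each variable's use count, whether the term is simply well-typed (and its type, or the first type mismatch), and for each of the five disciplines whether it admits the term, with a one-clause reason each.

variable uses: ctr=2; val=1; acc=1; key=1
uses in reading order: key, acc, ctr, val, ctr
typing: well-typed at T2
ordered: ✗, needs contraction — ctr ×2
linear: ✗, needs contraction — ctr ×2
affine: ✗, needs contraction — ctr ×2
relevant: ✓, every one of ctr, val, acc, key appears
unrestricted: ✓, simply typable at T2; W, C, E all held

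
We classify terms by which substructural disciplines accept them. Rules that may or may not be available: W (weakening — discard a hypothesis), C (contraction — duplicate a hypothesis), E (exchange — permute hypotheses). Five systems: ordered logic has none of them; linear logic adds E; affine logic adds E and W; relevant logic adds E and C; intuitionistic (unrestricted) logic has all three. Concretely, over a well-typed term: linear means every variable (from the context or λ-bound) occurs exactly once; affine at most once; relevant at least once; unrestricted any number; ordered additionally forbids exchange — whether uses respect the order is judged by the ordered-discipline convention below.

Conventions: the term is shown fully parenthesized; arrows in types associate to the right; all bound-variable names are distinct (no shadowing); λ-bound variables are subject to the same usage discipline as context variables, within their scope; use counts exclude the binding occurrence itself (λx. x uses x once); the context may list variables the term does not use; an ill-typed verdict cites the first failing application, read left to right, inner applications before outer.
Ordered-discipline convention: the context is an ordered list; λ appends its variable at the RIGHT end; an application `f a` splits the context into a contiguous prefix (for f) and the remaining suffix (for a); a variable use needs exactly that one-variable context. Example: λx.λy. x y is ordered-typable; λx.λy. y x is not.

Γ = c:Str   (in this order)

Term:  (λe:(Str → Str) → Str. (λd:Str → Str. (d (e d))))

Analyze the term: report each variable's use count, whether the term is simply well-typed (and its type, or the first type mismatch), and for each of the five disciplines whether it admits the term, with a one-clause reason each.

usage: c=0, e (bound)=1, d (bound)=2
uses in reading order: d, e, d
typing: the term checks, with type ((Str → Str) → Str) → (Str → Str) → Str
ordered ✗ (repeated use of d ×2; unused: c — weakening required)
linear ✗ (repeated use of d ×2; unused: c — weakening required)
affine ✗ (repeated use of d ×2)
relevant ✗ (unused: c — weakening required)
unrestricted ✓ (typability at ((Str → Str) → Str) → (Str → Str) → Str is all that's needed)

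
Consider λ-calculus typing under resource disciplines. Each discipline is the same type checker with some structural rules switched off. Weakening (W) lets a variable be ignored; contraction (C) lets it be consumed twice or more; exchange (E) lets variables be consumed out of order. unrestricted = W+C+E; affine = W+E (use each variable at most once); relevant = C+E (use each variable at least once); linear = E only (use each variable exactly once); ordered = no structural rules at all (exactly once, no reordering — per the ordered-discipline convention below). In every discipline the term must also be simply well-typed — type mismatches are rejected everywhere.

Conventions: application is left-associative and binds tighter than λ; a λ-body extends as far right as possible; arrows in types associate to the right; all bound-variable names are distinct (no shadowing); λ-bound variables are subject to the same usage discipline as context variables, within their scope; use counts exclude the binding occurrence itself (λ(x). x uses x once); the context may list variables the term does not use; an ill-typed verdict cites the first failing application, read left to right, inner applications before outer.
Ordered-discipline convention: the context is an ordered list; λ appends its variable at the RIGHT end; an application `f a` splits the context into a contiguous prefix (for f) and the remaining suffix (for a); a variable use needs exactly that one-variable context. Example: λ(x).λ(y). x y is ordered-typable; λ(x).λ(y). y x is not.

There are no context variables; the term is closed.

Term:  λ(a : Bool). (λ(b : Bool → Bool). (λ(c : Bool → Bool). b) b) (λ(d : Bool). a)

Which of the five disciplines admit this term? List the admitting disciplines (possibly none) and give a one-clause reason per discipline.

admitting disciplines: unrestricted
use counts: a [bound]: 1×; b [bound]: 2×; c [bound]: 0×; d [bound]: 0×
left-to-right use order: b, b, a
typing: well-typed — term : Bool → Bool → Bool
ordered: ✗, b ×2 used more than once (contraction); c, d left unused
linear: ✗, b ×2 used more than once (contraction); c, d left unused
affine: ✗, b ×2 used more than once (contraction)
relevant: ✗, c, d left unused
unrestricted: ✓, type-checks (Bool → Bool → Bool) and nothing is barred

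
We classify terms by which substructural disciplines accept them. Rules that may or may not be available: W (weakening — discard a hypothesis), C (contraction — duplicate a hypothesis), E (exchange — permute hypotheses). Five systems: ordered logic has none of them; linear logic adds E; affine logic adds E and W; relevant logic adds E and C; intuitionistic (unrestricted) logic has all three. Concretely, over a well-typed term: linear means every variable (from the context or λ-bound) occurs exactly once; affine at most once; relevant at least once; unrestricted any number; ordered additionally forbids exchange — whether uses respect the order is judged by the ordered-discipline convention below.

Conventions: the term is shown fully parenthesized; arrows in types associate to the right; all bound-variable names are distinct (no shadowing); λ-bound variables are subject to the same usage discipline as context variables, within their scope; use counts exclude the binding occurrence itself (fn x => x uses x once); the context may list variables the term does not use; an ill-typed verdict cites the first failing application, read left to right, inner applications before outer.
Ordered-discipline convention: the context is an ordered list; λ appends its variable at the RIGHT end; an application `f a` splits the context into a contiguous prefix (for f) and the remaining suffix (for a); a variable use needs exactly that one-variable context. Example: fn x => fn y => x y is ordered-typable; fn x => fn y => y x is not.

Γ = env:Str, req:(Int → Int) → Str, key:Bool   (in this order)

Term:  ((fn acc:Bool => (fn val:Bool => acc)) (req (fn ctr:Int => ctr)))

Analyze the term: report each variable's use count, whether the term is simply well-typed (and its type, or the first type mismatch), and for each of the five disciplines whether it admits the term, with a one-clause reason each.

counts: env ×0, req ×1, key ×0, acc (bound) ×1, val (bound) ×0, ctr (bound) ×1
use order (left to right): acc, req, ctr
typing: ill-typed: an argument Str mismatches the expected Bool
ordered ✗ (fails simple typing)
linear ✗ (a type mismatch blocks all five)
affine ✗ (the type mismatch rejects it)
relevant ✗ (not simply typable)
unrestricted ✗ (fails simple typing)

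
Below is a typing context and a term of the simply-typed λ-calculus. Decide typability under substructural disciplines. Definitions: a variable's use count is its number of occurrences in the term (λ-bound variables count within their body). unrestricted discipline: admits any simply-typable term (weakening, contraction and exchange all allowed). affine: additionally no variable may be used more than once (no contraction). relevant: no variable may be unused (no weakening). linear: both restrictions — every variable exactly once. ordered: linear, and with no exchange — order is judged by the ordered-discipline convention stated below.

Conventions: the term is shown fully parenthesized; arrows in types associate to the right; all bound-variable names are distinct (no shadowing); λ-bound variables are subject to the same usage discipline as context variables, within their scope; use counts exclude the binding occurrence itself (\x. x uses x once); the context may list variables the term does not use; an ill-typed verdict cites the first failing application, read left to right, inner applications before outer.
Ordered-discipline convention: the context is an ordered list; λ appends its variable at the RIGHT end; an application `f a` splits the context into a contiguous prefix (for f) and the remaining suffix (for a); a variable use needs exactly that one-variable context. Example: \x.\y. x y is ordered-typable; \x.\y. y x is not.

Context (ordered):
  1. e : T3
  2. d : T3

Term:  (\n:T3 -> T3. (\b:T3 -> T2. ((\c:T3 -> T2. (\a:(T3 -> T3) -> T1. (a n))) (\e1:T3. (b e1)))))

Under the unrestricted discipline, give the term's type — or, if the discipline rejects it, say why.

term : (T3 -> T3) -> (T3 -> T2) -> ((T3 -> T3) -> T1) -> T1
variable uses: e=0; d=0; n (bound)=1; b (bound)=1; c (bound)=0; a (bound)=1; e1 (bound)=1
order of uses: a, n, b, e1
typing: well-typed — term : (T3 -> T3) -> (T3 -> T2) -> ((T3 -> T3) -> T1) -> T1
all disciplines: ordered ✗; linear ✗; affine ✓; relevant ✗; unrestricted ✓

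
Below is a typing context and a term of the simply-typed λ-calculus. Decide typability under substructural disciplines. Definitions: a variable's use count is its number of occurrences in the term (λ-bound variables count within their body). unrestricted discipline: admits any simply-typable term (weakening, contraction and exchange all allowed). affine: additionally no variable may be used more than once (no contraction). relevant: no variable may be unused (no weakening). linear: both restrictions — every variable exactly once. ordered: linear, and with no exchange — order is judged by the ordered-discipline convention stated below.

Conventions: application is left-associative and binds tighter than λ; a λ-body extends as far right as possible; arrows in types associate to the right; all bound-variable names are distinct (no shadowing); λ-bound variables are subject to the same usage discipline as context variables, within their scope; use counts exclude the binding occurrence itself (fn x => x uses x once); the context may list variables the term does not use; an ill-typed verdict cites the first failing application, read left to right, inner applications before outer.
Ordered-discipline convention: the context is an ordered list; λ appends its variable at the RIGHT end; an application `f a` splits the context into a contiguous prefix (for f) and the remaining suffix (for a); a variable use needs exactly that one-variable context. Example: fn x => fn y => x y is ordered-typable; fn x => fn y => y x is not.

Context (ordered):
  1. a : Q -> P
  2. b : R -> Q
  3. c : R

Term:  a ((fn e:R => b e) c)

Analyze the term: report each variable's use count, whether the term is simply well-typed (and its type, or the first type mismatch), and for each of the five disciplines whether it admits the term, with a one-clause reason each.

use counts: a: 1, b: 1, c: 1, e [bound]: 1
left-to-right use order: a, b, e, c
typing: ✓ — P
ordered ✓ (a, b, c, e: once each, no exchange needed)
linear ✓ (exactly-once usage across a, b, c, e)
affine ✓ (at most one use each (a, b, c, e))
relevant ✓ (none of a, b, c, e goes unused)
unrestricted ✓ (typability at P is all that's needed)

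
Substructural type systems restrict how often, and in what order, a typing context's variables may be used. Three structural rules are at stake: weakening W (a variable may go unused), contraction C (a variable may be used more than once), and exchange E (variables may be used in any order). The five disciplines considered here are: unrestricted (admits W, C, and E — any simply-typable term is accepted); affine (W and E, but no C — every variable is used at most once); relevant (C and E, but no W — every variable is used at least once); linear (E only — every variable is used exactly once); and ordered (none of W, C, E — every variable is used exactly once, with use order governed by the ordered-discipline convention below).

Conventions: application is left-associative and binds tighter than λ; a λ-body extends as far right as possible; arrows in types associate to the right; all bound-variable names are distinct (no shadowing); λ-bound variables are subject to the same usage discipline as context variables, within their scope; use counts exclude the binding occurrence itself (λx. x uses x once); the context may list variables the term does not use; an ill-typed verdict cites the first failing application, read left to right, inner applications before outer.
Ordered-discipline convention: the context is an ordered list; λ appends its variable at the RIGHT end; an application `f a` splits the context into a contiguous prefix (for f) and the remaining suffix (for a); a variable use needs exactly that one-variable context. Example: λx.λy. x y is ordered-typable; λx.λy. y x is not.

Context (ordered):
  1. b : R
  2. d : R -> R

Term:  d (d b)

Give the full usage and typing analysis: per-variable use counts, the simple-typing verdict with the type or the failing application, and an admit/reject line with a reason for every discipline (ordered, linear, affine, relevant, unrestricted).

use counts: b=1; d=2
order of uses: d, d, b
typing: well-typed — term : R
ordered: ✗, repeated use of d ×2
linear: ✗, repeated use of d ×2
affine: ✗, repeated use of d ×2
relevant: ✓, none of b, d goes unused
unrestricted: ✓, simply typable at R; W, C, E all held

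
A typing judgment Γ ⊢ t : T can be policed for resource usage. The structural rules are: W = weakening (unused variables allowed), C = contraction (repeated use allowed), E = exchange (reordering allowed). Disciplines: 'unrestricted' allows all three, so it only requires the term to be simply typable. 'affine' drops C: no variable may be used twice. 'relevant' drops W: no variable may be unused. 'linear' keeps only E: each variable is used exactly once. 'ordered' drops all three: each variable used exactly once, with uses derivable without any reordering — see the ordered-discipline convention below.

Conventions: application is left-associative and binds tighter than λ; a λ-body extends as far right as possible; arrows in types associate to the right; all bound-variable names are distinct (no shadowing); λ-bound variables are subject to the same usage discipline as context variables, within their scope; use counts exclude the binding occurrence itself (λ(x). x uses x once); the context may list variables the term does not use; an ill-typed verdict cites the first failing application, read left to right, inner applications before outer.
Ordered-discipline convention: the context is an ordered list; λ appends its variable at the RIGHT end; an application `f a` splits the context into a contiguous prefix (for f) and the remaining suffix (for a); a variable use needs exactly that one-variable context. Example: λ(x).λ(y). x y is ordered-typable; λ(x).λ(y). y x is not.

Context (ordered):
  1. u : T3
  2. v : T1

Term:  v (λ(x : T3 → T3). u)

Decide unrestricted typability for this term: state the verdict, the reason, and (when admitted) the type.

no — fails simple typing
variable uses: u: 1; v: 1; x (λ-bound): 0
uses in reading order: v, u
typing: ill-typed: applying a non-function (T1)
per-discipline verdicts: ordered ✗ | linear ✗ | affine ✗ | relevant ✗ | unrestricted ✗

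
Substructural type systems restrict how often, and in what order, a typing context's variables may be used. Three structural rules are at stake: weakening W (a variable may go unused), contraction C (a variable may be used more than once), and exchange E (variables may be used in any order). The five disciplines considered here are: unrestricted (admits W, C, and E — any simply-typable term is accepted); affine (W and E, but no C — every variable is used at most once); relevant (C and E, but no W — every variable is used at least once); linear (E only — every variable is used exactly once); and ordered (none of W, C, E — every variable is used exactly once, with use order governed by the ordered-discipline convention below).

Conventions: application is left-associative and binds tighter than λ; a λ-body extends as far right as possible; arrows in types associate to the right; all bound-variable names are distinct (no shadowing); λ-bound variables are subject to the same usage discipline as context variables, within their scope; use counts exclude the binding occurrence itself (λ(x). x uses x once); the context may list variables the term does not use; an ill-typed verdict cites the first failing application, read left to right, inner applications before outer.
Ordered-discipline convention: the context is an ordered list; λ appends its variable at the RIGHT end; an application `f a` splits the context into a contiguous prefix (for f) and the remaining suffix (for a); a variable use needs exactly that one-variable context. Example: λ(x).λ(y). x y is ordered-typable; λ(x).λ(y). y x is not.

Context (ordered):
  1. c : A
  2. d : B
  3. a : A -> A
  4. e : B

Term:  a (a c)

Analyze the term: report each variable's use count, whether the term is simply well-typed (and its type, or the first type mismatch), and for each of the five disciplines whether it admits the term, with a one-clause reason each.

variable uses: c=1, d=0, a=2, e=0
left-to-right use order: a, a, c
typing: well-typed — term : A
ordered: ✗, repeated use of a ×2; d, e never used (weakening)
linear: ✗, repeated use of a ×2; d, e never used (weakening)
affine: ✗, repeated use of a ×2
relevant: ✗, d, e never used (weakening)
unrestricted: ✓, simply typable at A; W, C, E all held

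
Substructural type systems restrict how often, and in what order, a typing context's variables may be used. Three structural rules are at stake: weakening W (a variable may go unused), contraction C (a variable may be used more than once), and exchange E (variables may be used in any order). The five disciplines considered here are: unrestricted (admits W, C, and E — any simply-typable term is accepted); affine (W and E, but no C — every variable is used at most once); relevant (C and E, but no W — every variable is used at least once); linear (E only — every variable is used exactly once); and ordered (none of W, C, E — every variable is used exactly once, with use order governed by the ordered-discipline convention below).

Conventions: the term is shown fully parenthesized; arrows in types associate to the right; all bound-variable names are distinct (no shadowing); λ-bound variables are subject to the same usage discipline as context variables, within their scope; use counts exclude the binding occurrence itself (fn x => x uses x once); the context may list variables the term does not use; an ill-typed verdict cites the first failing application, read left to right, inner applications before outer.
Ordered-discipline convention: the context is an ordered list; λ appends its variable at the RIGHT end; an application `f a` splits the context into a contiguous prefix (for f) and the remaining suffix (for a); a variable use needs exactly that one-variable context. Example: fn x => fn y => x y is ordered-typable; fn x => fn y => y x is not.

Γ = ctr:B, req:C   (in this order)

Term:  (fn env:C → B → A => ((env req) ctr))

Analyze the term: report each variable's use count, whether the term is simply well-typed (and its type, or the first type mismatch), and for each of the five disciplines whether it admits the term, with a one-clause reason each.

usage: ctr: 1, req: 1, env (λ-bound): 1
left-to-right use order: env, req, ctr
typing: well-typed at (C → B → A) → A
ordered: ✗ — needs exchange: uses follow env, req, ctr
linear: ✓ — ctr, req, env: one use apiece
affine: ✓ — no duplicate uses among ctr, req, env
relevant: ✓ — every one of ctr, req, env appears
unrestricted: ✓ — simply typable at (C → B → A) → A; W, C, E all held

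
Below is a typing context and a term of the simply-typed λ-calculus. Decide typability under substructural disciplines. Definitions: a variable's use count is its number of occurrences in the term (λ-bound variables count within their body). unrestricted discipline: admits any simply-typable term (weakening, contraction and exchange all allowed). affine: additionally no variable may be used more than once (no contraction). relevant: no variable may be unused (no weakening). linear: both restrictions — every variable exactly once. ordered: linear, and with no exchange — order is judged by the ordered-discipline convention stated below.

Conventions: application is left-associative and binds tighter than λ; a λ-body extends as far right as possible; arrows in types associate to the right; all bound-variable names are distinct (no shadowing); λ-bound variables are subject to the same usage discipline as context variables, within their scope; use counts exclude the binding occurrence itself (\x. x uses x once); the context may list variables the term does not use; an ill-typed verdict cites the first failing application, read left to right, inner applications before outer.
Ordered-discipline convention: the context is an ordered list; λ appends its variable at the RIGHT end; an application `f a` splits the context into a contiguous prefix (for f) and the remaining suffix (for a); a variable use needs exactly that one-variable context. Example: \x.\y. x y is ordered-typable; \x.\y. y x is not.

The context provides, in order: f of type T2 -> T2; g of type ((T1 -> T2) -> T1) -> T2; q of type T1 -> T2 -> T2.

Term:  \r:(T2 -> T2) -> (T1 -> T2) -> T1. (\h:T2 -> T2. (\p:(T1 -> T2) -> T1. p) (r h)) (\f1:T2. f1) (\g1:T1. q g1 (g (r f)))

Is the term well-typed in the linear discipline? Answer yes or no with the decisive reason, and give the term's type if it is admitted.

no — uses contraction: r ×2
use counts: f=1, g=1, q=1, r (bound)=2, h (bound)=1, p (bound)=1, f1 (bound)=1, g1 (bound)=1
order of uses: p, r, h, f1, q, g1, g, r, f
typing: well-typed — term : ((T2 -> T2) -> (T1 -> T2) -> T1) -> T1
across the five disciplines: ordered ✗ | linear ✗ | affine ✗ | relevant ✓ | unrestricted ✓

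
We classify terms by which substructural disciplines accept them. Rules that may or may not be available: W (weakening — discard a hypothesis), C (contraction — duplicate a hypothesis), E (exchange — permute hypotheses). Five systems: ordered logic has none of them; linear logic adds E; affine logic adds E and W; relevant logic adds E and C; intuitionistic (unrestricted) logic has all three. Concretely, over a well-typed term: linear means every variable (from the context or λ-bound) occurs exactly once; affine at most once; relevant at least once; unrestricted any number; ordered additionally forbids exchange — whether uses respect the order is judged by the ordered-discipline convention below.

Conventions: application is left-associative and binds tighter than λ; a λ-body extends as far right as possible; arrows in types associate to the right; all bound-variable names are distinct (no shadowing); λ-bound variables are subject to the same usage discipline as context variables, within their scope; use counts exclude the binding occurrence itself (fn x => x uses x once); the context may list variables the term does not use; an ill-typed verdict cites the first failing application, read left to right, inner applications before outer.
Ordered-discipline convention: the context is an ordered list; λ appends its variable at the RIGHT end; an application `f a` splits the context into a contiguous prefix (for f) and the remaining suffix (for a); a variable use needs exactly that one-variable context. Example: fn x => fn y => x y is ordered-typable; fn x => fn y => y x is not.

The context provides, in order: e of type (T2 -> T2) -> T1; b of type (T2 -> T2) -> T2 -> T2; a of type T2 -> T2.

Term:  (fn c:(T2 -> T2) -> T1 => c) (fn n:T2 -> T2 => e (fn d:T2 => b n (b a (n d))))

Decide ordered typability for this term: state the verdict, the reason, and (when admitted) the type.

no — needs contraction — b ×2, n ×2
use counts: e: 1; b: 2; a: 1; c [bound]: 1; n [bound]: 2; d [bound]: 1
use order (left to right): c, e, b, n, b, a, n, d
typing: ✓ — (T2 -> T2) -> T1
across the five disciplines: ordered ✗ | linear ✗ | affine ✗ | relevant ✓ | unrestricted ✓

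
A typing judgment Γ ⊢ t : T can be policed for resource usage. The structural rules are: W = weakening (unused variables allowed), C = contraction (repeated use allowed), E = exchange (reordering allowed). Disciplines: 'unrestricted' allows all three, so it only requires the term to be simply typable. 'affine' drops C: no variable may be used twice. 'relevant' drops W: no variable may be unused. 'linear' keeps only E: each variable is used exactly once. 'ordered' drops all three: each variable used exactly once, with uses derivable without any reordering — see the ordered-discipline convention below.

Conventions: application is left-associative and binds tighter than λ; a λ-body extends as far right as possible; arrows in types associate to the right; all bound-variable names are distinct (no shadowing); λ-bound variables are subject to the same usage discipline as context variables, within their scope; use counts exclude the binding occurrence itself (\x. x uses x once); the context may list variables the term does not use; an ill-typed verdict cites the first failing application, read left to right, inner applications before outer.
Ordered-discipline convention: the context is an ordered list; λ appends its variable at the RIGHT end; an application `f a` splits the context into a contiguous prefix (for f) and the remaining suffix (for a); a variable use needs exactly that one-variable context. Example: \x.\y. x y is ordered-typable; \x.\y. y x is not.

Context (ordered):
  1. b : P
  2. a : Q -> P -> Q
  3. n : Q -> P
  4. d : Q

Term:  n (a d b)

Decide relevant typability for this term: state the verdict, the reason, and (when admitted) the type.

yes — none of b, a, n, d goes unused; term : P
usage: b: 1; a: 1; n: 1; d: 1
order of uses: n, a, d, b
typing: well-typed at P
all disciplines: ordered ✗ | linear ✓ | affine ✓ | relevant ✓ | unrestricted ✓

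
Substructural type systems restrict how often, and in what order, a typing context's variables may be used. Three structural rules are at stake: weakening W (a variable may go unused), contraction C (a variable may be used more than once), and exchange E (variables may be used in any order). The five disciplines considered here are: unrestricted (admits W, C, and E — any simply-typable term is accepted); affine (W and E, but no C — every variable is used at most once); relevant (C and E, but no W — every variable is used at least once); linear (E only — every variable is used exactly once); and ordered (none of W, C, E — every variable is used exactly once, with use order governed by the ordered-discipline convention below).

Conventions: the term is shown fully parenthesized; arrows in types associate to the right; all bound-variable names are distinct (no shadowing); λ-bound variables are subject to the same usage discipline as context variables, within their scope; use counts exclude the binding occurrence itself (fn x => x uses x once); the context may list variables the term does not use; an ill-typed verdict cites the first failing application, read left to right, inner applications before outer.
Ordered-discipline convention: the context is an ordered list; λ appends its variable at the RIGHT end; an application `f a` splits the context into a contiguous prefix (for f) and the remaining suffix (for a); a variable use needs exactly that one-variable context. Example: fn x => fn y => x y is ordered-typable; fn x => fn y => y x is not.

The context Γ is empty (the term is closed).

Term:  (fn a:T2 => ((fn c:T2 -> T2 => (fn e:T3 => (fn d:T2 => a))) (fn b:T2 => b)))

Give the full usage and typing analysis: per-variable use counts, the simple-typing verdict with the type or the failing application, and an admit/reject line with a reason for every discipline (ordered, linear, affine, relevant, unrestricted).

variable uses: a [bound]=1, c [bound]=0, e [bound]=0, d [bound]=0, b [bound]=1
uses in reading order: a, b
typing: ✓ — T2 -> T3 -> T2 -> T2
ordered: ✗, c, e, d left unused
linear: ✗, c, e, d left unused
affine: ✓, no duplicate uses among a, c, e, d, b
relevant: ✗, c, e, d left unused
unrestricted: ✓, typability at T2 -> T3 -> T2 -> T2 is all that's needed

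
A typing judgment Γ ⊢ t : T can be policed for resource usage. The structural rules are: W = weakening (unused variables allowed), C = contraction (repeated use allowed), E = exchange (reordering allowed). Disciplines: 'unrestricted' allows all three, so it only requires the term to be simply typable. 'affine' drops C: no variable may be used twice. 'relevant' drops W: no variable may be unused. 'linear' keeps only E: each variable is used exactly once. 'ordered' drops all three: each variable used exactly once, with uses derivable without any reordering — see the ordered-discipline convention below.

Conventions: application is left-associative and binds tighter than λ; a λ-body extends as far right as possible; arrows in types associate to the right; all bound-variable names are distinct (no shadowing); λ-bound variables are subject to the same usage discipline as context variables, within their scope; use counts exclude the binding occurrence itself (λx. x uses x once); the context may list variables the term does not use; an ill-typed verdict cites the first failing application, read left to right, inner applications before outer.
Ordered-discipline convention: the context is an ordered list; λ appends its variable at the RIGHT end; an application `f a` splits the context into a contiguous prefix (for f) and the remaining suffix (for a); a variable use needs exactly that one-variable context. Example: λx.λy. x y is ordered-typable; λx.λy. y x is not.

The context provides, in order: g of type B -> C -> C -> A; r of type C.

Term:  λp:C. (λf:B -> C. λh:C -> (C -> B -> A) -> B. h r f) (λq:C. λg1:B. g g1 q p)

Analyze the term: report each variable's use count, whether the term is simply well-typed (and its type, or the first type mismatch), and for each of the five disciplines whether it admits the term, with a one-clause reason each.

use counts: g ×1; r ×1; p (bound) ×1; f (bound) ×1; h (bound) ×1; q (bound) ×1; g1 (bound) ×1
use order (left to right): h, r, f, g, g1, q, p
typing: ill-typed: argument of type B -> C where C -> B -> A is required
ordered ✗ (a type mismatch blocks all five)
linear ✗ (the type mismatch rejects it)
affine ✗ (not simply typable)
relevant ✗ (fails simple typing)
unrestricted ✗ (a type mismatch blocks all five)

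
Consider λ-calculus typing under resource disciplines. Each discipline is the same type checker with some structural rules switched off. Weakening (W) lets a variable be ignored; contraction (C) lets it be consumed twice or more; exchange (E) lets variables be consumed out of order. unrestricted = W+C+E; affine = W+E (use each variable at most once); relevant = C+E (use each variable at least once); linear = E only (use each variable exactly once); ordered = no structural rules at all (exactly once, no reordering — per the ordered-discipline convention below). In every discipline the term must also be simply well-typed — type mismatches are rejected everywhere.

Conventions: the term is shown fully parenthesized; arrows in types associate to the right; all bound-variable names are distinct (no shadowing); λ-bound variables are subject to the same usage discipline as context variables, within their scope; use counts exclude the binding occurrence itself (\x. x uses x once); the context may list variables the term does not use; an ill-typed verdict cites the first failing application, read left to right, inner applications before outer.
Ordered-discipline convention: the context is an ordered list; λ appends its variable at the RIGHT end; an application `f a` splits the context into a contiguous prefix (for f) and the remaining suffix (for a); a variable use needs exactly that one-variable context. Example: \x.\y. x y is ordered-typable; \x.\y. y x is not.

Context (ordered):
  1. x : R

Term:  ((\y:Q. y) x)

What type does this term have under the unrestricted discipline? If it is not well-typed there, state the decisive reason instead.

not well-typed under unrestricted — fails simple typing
usage: x ×1; y (bound) ×1
use order (left to right): y, x
typing: ill-typed: an argument R mismatches the expected Q
summary: ordered ✗ · linear ✗ · affine ✗ · relevant ✗ · unrestricted ✗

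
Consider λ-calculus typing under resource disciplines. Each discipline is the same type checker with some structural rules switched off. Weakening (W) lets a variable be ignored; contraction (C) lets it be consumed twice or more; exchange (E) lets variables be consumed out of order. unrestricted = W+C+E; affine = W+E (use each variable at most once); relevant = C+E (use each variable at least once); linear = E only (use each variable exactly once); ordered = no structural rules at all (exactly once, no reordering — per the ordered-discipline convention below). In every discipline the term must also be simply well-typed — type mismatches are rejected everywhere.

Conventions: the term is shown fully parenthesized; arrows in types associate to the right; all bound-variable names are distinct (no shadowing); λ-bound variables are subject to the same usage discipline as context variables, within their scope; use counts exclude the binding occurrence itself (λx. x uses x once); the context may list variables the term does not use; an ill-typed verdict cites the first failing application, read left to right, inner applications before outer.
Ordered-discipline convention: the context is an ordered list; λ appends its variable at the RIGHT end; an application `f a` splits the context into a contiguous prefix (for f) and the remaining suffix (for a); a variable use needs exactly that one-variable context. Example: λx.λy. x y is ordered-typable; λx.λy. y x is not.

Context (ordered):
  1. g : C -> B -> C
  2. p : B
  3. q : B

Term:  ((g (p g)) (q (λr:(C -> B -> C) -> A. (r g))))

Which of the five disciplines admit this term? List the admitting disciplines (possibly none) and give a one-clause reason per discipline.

admitted by: none
counts: g: 3×; p: 1×; q: 1×; r (λ-bound): 1×
uses in reading order: g, p, g, q, r, g
typing: ill-typed: can't apply a value of type B
ordered: ✗, a type mismatch blocks all five
linear: ✗, the type mismatch rejects it
affine: ✗, not simply typable
relevant: ✗, fails simple typing
unrestricted: ✗, a type mismatch blocks all five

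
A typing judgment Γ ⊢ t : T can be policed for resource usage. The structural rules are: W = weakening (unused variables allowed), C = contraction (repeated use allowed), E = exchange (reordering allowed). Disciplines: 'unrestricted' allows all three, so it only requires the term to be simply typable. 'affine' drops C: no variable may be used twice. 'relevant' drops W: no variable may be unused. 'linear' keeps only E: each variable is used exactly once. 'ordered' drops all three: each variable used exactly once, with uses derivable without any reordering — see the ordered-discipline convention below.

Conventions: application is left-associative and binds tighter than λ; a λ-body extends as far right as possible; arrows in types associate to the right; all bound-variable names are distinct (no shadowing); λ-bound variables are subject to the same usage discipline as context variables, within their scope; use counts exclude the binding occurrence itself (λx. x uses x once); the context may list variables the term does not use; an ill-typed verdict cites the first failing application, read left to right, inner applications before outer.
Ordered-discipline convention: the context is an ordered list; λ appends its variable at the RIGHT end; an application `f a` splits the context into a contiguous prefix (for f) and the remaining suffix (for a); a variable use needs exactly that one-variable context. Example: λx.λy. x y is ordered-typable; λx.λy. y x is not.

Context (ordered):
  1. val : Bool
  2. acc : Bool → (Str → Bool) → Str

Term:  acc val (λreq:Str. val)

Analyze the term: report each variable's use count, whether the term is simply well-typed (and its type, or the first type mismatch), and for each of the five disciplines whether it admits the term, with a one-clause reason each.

use counts: val=2, acc=1, req [bound]=0
left-to-right use order: acc, val, val
typing: well-typed — term : Str
ordered: ✗, repeated use of val ×2; req never used (weakening)
linear: ✗, repeated use of val ×2; req never used (weakening)
affine: ✗, repeated use of val ×2
relevant: ✗, req never used (weakening)
unrestricted: ✓, simply typable at Str; W, C, E all held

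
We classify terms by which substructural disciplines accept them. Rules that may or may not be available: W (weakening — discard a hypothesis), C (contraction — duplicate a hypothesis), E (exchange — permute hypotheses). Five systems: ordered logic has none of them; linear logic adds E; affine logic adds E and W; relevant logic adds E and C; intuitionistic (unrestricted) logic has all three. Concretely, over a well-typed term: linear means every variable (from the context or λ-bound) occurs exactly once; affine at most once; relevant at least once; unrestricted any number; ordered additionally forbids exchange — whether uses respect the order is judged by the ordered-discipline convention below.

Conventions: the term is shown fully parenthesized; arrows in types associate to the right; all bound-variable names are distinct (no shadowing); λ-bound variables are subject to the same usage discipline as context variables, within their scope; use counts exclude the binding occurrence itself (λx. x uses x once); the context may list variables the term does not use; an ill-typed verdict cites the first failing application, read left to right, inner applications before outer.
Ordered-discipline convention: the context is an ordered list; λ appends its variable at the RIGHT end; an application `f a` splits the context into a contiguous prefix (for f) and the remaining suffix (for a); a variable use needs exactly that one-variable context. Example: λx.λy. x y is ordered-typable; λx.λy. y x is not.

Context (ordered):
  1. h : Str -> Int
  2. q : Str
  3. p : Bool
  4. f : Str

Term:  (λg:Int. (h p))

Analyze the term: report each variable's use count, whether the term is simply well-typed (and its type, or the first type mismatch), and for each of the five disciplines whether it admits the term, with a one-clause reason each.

variable uses: h: 1, q: 0, p: 1, f: 0, g (bound): 0
order of uses: h, p
typing: ill-typed: a function awaiting Str gets Bool
ordered ✗ (a type mismatch blocks all five)
linear ✗ (the type mismatch rejects it)
affine ✗ (not simply typable)
relevant ✗ (fails simple typing)
unrestricted ✗ (a type mismatch blocks all five)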